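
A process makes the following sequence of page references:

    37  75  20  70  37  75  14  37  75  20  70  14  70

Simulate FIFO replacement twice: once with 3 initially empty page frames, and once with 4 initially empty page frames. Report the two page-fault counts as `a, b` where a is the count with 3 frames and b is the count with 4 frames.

9, 10

3 frames: F F F F F F F . . F F . . → 9 faults.
4 frames: F F F F . . F F F F F F . → 10 faults.
10 > 9: adding a frame increased faults — Belady's anomaly.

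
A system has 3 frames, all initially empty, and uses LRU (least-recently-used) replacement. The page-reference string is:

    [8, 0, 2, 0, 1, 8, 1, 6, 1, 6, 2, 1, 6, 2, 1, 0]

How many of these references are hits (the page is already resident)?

8

8: fault, frames (8)
0: fault, frames (8 0)
2: fault, frames (8 0 2)
0: hit
1: fault, evict 8, frames (2 0 1)
8: fault, evict 2, frames (0 1 8)
1: hit
6: fault, evict 0, frames (8 1 6)
1: hit
6: hit
2: fault, evict 8, frames (1 6 2)
1: hit
6: hit
2: hit
1: hit
0: fault, evict 6, frames (2 1 0)
Hits: 8.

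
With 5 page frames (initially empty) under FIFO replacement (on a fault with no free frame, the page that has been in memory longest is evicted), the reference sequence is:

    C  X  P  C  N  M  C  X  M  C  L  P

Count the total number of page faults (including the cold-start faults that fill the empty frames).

6

C: miss, frames (C)
X: miss, frames (C X)
P: miss, frames (C X P)
C: hit
N: miss, frames (C X P N)
M: miss, frames (C X P N M)
C: hit
X: hit
M: hit
C: hit
L: miss, evict C, frames (X P N M L)
P: hit
Page faults: 6.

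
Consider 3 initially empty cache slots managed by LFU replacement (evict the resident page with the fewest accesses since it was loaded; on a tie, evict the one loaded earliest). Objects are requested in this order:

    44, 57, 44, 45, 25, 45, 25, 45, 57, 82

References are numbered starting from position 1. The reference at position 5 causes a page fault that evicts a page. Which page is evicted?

pos 1: 44 → miss, frames (44)
pos 2: 57 → miss, frames (44 57)
pos 3: 44 → hit
pos 4: 45 → miss, frames (44 57 45)
pos 5: 25 → miss, evict 57, frames (44 45 25)
At position 5, page 57 is evicted.

57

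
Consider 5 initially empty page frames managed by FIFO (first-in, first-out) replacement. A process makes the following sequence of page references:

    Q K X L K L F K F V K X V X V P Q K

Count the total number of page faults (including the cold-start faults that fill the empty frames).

9

Q: miss, frames [Q]
K: miss, frames [Q, K]
X: miss, frames [Q, K, X]
L: miss, frames [Q, K, X, L]
K: hit
L: hit
F: miss, frames [Q, K, X, L, F]
K: hit
F: hit
V: miss, evict Q, frames [K, X, L, F, V]
K: hit
X: hit
V: hit
X: hit
V: hit
P: miss, evict K, frames [X, L, F, V, P]
Q: miss, evict X, frames [L, F, V, P, Q]
K: miss, evict L, frames [F, V, P, Q, K]
Page faults: 9.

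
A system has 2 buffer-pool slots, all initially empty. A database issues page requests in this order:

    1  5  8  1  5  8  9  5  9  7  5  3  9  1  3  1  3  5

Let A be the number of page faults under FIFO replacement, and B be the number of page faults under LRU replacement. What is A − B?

-1

Under FIFO: F F F F F F F F . F . F F F F . . F → 14 faults.
Under LRU: F F F F F F F F . F F F F F F . . F → 15 faults.
A − B = 14 − 15 = -1.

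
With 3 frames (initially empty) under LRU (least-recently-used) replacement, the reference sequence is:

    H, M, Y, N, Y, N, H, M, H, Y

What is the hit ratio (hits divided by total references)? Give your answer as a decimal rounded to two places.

H: fault, frames [H]
M: fault, frames [H, M]
Y: fault, frames [H, M, Y]
N: fault, evict H, frames [M, Y, N]
Y: hit
N: hit
H: fault, evict M, frames [Y, N, H]
M: fault, evict Y, frames [N, H, M]
H: hit
Y: fault, evict N, frames [M, H, Y]
Hits: 3 of 10 references → 3/10 = 0.3000.

0.30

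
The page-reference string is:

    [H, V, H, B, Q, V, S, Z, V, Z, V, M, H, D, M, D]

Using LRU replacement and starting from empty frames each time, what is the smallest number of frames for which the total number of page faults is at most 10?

3

f=1: 16 faults
f=2: 12 faults
f=3: 10 faults
f=4: 9 faults
f=5: 9 faults
f=6: 9 faults
f=7: 8 faults
f=8: 8 faults
Smallest f with faults ≤ 10 is 3.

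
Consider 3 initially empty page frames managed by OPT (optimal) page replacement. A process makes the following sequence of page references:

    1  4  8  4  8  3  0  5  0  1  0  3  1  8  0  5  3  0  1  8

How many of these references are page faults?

1: miss, frames [1]
4: miss, frames [1, 4]
8: miss, frames [1, 4, 8]
4: hit
8: hit
3: miss, evict 4, frames [1, 8, 3]
0: miss, evict 8, frames [1, 3, 0]
5: miss, evict 3, frames [1, 0, 5]
0: hit
1: hit
0: hit
3: miss, evict 5, frames [1, 0, 3]
1: hit
8: miss, evict 1, frames [0, 3, 8]
0: hit
5: miss, evict 8, frames [0, 3, 5]
3: hit
0: hit
1: miss, evict 5, frames [0, 3, 1]
8: miss, evict 1, frames [0, 3, 8]
Page faults: 11.

11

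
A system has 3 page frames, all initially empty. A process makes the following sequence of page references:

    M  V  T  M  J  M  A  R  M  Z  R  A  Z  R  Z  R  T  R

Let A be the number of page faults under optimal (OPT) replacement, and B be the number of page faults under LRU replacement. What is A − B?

-1

Under OPT: F F F . F . F F . F . . . . . . F . → 8 faults.
Under LRU: F F F . F . F F . F . F . . . . F . → 9 faults.
A − B = 8 − 9 = -1.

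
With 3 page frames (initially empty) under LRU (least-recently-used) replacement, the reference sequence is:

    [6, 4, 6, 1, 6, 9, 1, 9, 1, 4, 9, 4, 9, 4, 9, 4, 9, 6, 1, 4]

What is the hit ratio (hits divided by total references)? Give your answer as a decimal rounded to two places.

0.60

6 -> fault, frames {6}
4 -> fault, frames {6,4}
6 -> hit
1 -> fault, frames {4,6,1}
6 -> hit
9 -> fault, evict 4, frames {1,6,9}
1 -> hit
9 -> hit
1 -> hit
4 -> fault, evict 6, frames {9,1,4}
9 -> hit
4 -> hit
9 -> hit
4 -> hit
9 -> hit
4 -> hit
9 -> hit
6 -> fault, evict 1, frames {4,9,6}
1 -> fault, evict 4, frames {9,6,1}
4 -> fault, evict 9, frames {6,1,4}
Hits: 12 of 20 references → 12/20 = 0.6000.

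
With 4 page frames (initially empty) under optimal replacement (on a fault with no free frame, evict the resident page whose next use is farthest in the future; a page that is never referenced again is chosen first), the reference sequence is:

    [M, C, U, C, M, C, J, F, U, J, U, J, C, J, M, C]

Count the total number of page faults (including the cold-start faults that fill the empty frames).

M -> miss, frames {M}
C -> miss, frames {M,C}
U -> miss, frames {M,C,U}
C -> hit
M -> hit
C -> hit
J -> miss, frames {M,C,U,J}
F -> miss, evict M, frames {C,U,J,F}
U -> hit
J -> hit
U -> hit
J -> hit
C -> hit
J -> hit
M -> miss, evict F, frames {C,U,J,M}
C -> hit
Page faults: 6.

6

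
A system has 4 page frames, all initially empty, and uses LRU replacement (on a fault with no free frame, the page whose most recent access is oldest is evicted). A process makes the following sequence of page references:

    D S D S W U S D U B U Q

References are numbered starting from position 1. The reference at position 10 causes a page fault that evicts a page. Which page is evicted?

pos 1: D -> miss, frames (D)
pos 2: S -> miss, frames (D S)
pos 3: D -> hit
pos 4: S -> hit
pos 5: W -> miss, frames (D S W)
pos 6: U -> miss, frames (D S W U)
pos 7: S -> hit
pos 8: D -> hit
pos 9: U -> hit
pos 10: B -> miss, evict W, frames (S D U B)
At position 10, page W is evicted.

W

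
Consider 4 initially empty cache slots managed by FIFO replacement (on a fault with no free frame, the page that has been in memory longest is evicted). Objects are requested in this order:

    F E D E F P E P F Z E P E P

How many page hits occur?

F → miss, frames {F}
E → miss, frames {F,E}
D → miss, frames {F,E,D}
E → hit
F → hit
P → miss, frames {F,E,D,P}
E → hit
P → hit
F → hit
Z → miss, evict F, frames {E,D,P,Z}
E → hit
P → hit
E → hit
P → hit
Hits: 9.

9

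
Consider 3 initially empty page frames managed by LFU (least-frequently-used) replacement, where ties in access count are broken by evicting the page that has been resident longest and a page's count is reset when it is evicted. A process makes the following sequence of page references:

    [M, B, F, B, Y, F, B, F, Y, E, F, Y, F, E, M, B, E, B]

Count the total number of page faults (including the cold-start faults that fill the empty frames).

9

M: miss, frames [M]
B: miss, frames [M, B]
F: miss, frames [M, B, F]
B: hit
Y: miss, evict M, frames [B, F, Y]
F: hit
B: hit
F: hit
Y: hit
E: miss, evict Y, frames [B, F, E]
F: hit
Y: miss, evict E, frames [B, F, Y]
F: hit
E: miss, evict Y, frames [B, F, E]
M: miss, evict E, frames [B, F, M]
B: hit
E: miss, evict M, frames [B, F, E]
B: hit
Page faults: 9.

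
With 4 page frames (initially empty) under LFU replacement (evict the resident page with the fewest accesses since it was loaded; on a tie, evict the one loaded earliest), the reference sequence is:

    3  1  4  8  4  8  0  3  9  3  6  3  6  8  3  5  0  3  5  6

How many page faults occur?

3 → fault, frames [3]
1 → fault, frames [3, 1]
4 → fault, frames [3, 1, 4]
8 → fault, frames [3, 1, 4, 8]
4 → hit
8 → hit
0 → fault, evict 3, frames [1, 4, 8, 0]
3 → fault, evict 1, frames [4, 8, 0, 3]
9 → fault, evict 0, frames [4, 8, 3, 9]
3 → hit
6 → fault, evict 9, frames [4, 8, 3, 6]
3 → hit
6 → hit
8 → hit
3 → hit
5 → fault, evict 4, frames [8, 3, 6, 5]
0 → fault, evict 5, frames [8, 3, 6, 0]
3 → hit
5 → fault, evict 0, frames [8, 3, 6, 5]
6 → hit
Page faults: 11.

11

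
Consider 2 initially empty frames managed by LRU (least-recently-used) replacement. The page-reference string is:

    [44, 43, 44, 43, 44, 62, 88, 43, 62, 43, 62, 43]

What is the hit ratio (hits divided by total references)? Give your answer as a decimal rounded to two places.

44: fault, frames {44}
43: fault, frames {44,43}
44: hit
43: hit
44: hit
62: fault, evict 43, frames {44,62}
88: fault, evict 44, frames {62,88}
43: fault, evict 62, frames {88,43}
62: fault, evict 88, frames {43,62}
43: hit
62: hit
43: hit
Hits: 6 of 12 references → 6/12 = 0.5000.

0.50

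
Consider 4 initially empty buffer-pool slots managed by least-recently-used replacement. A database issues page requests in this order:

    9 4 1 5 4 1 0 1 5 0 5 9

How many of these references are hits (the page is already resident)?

9: miss, frames (9)
4: miss, frames (9 4)
1: miss, frames (9 4 1)
5: miss, frames (9 4 1 5)
4: hit
1: hit
0: miss, evict 9, frames (5 4 1 0)
1: hit
5: hit
0: hit
5: hit
9: miss, evict 4, frames (1 0 5 9)
Hits: 6.

6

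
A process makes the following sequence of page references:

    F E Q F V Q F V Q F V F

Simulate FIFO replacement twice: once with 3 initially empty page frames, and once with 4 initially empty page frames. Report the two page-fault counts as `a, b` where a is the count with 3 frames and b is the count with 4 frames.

3 frames: F F F . F . F . . . . . → 5 faults.
4 frames: F F F . F . . . . . . . → 4 faults.
4 < 5: adding a frame reduced faults, as is typical.

5, 4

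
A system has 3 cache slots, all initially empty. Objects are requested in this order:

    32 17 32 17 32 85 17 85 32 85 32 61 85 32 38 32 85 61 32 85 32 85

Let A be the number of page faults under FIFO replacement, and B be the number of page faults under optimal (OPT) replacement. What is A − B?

Under FIFO: F F . . . F . . . . . F . F F . F F F . . . → 9 faults.
Under OPT: F F . . . F . . . . . F . . F . . F . . . . → 6 faults.
A − B = 9 − 6 = 3.

3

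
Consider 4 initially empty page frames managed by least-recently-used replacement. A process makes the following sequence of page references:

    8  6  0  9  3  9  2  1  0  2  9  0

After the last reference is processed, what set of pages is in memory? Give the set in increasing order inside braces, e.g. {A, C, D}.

{0, 1, 2, 9}

8 -> fault, frames [8]
6 -> fault, frames [8, 6]
0 -> fault, frames [8, 6, 0]
9 -> fault, frames [8, 6, 0, 9]
3 -> fault, evict 8, frames [6, 0, 9, 3]
9 -> hit
2 -> fault, evict 6, frames [0, 3, 9, 2]
1 -> fault, evict 0, frames [3, 9, 2, 1]
0 -> fault, evict 3, frames [9, 2, 1, 0]
2 -> hit
9 -> hit
0 -> hit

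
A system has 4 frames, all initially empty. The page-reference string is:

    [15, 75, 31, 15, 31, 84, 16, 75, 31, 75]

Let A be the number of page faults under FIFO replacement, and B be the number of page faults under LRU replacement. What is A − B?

Under FIFO: F F F . . F F . . . → 5 faults.
Under LRU: F F F . . F F F . . → 6 faults.
A − B = 5 − 6 = -1.

-1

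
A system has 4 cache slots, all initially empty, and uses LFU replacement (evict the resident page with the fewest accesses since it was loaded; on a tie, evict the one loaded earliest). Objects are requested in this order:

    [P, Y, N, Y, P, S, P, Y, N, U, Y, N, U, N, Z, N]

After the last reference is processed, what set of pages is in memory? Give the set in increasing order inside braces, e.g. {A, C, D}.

P -> fault, frames (P)
Y -> fault, frames (P Y)
N -> fault, frames (P Y N)
Y -> hit
P -> hit
S -> fault, frames (P Y N S)
P -> hit
Y -> hit
N -> hit
U -> fault, evict S, frames (P Y N U)
Y -> hit
N -> hit
U -> hit
N -> hit
Z -> fault, evict U, frames (P Y N Z)
N -> hit

{N, P, Y, Z}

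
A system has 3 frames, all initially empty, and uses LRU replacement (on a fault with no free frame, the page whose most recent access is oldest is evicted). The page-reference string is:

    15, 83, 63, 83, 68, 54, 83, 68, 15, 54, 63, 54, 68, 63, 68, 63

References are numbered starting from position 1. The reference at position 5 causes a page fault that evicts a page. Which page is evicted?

15

pos 1: 15 → fault, frames [15]
pos 2: 83 → fault, frames [15, 83]
pos 3: 63 → fault, frames [15, 83, 63]
pos 4: 83 → hit
pos 5: 68 → fault, evict 15, frames [63, 83, 68]
At position 5, page 15 is evicted.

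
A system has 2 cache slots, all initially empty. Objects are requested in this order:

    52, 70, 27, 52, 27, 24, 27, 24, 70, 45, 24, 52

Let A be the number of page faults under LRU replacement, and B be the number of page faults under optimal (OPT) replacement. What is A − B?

2

Under LRU: F F F F . F . . F F F F → 9 faults.
Under OPT: F F F . . F . . F F . F → 7 faults.
A − B = 9 − 7 = 2.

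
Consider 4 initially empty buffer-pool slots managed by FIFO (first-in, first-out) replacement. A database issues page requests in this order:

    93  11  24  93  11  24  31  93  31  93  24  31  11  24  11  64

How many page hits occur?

11

93 -> fault, frames (93)
11 -> fault, frames (93 11)
24 -> fault, frames (93 11 24)
93 -> hit
11 -> hit
24 -> hit
31 -> fault, frames (93 11 24 31)
93 -> hit
31 -> hit
93 -> hit
24 -> hit
31 -> hit
11 -> hit
24 -> hit
11 -> hit
64 -> fault, evict 93, frames (11 24 31 64)
Hits: 11.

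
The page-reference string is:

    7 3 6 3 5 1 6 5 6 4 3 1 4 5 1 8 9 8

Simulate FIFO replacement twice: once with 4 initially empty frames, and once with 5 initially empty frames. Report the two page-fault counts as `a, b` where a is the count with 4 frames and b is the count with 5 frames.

4 frames: F F F . F F . . . F F . . . . F F . → 9 faults.
5 frames: F F F . F F . . . F . . . . . F F . → 8 faults.
8 < 9: adding a frame reduced faults, as is typical.

9, 8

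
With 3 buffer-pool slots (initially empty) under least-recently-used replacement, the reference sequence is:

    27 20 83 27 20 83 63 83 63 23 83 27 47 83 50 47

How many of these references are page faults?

27 → miss, frames [27]
20 → miss, frames [27, 20]
83 → miss, frames [27, 20, 83]
27 → hit
20 → hit
83 → hit
63 → miss, evict 27, frames [20, 83, 63]
83 → hit
63 → hit
23 → miss, evict 20, frames [83, 63, 23]
83 → hit
27 → miss, evict 63, frames [23, 83, 27]
47 → miss, evict 23, frames [83, 27, 47]
83 → hit
50 → miss, evict 27, frames [47, 83, 50]
47 → hit
Page faults: 8.

8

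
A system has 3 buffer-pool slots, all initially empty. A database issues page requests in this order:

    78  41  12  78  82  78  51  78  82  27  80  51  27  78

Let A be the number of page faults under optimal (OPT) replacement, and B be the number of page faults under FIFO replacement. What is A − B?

Under OPT: F F F . F . F . . F F . . F → 8 faults.
Under FIFO: F F F . F F F . . F F . . F → 9 faults.
A − B = 8 − 9 = -1.

-1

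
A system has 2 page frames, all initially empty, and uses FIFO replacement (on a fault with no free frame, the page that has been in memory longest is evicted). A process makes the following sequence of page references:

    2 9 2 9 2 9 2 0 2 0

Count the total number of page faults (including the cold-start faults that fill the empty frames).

4

2 -> fault, frames (2)
9 -> fault, frames (2 9)
2 -> hit
9 -> hit
2 -> hit
9 -> hit
2 -> hit
0 -> fault, evict 2, frames (9 0)
2 -> fault, evict 9, frames (0 2)
0 -> hit
Page faults: 4.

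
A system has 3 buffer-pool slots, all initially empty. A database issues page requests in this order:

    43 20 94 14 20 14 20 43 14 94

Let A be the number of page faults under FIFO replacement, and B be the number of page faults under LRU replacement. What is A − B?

Under FIFO: F F F F . . . F . . → 5 faults.
Under LRU: F F F F . . . F . F → 6 faults.
A − B = 5 − 6 = -1.

-1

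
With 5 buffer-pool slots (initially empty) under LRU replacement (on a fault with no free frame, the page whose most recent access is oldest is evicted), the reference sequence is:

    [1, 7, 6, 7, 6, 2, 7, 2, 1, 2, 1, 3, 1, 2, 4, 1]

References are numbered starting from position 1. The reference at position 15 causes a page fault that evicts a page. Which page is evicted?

6

pos 1: 1 → fault, frames (1)
pos 2: 7 → fault, frames (1 7)
pos 3: 6 → fault, frames (1 7 6)
pos 4: 7 → hit
pos 5: 6 → hit
pos 6: 2 → fault, frames (1 7 6 2)
pos 7: 7 → hit
pos 8: 2 → hit
pos 9: 1 → hit
pos 10: 2 → hit
pos 11: 1 → hit
pos 12: 3 → fault, frames (6 7 2 1 3)
pos 13: 1 → hit
pos 14: 2 → hit
pos 15: 4 → fault, evict 6, frames (7 3 1 2 4)
At position 15, page 6 is evicted.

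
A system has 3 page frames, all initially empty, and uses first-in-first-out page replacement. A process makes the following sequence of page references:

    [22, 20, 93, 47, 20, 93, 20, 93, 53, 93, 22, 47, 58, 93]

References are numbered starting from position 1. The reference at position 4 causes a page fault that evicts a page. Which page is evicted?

22

pos 1: 22: miss, frames [22]
pos 2: 20: miss, frames [22, 20]
pos 3: 93: miss, frames [22, 20, 93]
pos 4: 47: miss, evict 22, frames [20, 93, 47]
At position 4, page 22 is evicted.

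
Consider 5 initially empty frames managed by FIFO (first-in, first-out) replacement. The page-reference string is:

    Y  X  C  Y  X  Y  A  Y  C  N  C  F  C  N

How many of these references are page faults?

6

Y -> miss, frames [Y]
X -> miss, frames [Y, X]
C -> miss, frames [Y, X, C]
Y -> hit
X -> hit
Y -> hit
A -> miss, frames [Y, X, C, A]
Y -> hit
C -> hit
N -> miss, frames [Y, X, C, A, N]
C -> hit
F -> miss, evict Y, frames [X, C, A, N, F]
C -> hit
N -> hit
Page faults: 6.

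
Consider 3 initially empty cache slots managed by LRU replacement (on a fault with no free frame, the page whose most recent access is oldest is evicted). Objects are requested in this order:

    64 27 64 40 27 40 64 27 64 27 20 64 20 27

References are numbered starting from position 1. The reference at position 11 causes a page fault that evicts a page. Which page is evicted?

pos 1: 64: fault, frames [64]
pos 2: 27: fault, frames [64, 27]
pos 3: 64: hit
pos 4: 40: fault, frames [27, 64, 40]
pos 5: 27: hit
pos 6: 40: hit
pos 7: 64: hit
pos 8: 27: hit
pos 9: 64: hit
pos 10: 27: hit
pos 11: 20: fault, evict 40, frames [64, 27, 20]
At position 11, page 40 is evicted.

40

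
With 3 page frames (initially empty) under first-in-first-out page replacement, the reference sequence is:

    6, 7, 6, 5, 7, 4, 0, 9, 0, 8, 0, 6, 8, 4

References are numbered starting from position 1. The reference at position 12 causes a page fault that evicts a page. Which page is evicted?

0

pos 1: 6: fault, frames (6)
pos 2: 7: fault, frames (6 7)
pos 3: 6: hit
pos 4: 5: fault, frames (6 7 5)
pos 5: 7: hit
pos 6: 4: fault, evict 6, frames (7 5 4)
pos 7: 0: fault, evict 7, frames (5 4 0)
pos 8: 9: fault, evict 5, frames (4 0 9)
pos 9: 0: hit
pos 10: 8: fault, evict 4, frames (0 9 8)
pos 11: 0: hit
pos 12: 6: fault, evict 0, frames (9 8 6)
At position 12, page 0 is evicted.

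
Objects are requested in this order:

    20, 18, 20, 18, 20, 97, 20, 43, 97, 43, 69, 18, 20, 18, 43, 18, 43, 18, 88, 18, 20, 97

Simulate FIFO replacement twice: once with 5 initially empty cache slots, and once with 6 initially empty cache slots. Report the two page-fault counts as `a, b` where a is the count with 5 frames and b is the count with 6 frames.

5 frames: F F . . . F . F . . F . . . . . . . F . F . → 7 faults.
6 frames: F F . . . F . F . . F . . . . . . . F . . . → 6 faults.
6 < 7: adding a frame reduced faults, as is typical.

7, 6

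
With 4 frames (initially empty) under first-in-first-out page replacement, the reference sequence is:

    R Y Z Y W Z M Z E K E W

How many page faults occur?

R → miss, frames (R)
Y → miss, frames (R Y)
Z → miss, frames (R Y Z)
Y → hit
W → miss, frames (R Y Z W)
Z → hit
M → miss, evict R, frames (Y Z W M)
Z → hit
E → miss, evict Y, frames (Z W M E)
K → miss, evict Z, frames (W M E K)
E → hit
W → hit
Page faults: 7.

7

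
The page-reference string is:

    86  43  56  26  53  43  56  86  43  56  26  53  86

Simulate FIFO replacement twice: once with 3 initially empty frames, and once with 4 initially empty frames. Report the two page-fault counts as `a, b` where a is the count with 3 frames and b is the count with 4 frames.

3 frames: F F F F F F F F . . F F . → 10 faults.
4 frames: F F F F F . . F F F F F F → 11 faults.
11 > 10: adding a frame increased faults — Belady's anomaly.

10, 11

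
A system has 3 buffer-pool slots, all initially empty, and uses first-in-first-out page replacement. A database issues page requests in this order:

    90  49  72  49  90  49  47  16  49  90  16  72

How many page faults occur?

90 → fault, frames [90]
49 → fault, frames [90, 49]
72 → fault, frames [90, 49, 72]
49 → hit
90 → hit
49 → hit
47 → fault, evict 90, frames [49, 72, 47]
16 → fault, evict 49, frames [72, 47, 16]
49 → fault, evict 72, frames [47, 16, 49]
90 → fault, evict 47, frames [16, 49, 90]
16 → hit
72 → fault, evict 16, frames [49, 90, 72]
Page faults: 8.

8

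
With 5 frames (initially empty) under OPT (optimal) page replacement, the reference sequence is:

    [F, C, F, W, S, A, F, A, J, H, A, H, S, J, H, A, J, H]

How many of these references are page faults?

7

F: fault, frames (F)
C: fault, frames (F C)
F: hit
W: fault, frames (F C W)
S: fault, frames (F C W S)
A: fault, frames (F C W S A)
F: hit
A: hit
J: fault, evict W, frames (F C S A J)
H: fault, evict C, frames (F S A J H)
A: hit
H: hit
S: hit
J: hit
H: hit
A: hit
J: hit
H: hit
Page faults: 7.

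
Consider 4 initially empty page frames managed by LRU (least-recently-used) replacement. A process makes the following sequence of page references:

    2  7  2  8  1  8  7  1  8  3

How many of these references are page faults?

5

2: miss, frames [2]
7: miss, frames [2, 7]
2: hit
8: miss, frames [7, 2, 8]
1: miss, frames [7, 2, 8, 1]
8: hit
7: hit
1: hit
8: hit
3: miss, evict 2, frames [7, 1, 8, 3]
Page faults: 5.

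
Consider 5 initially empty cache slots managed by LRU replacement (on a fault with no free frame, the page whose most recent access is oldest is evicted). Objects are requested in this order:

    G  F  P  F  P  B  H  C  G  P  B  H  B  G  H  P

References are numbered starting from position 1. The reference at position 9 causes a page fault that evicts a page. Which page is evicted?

F

pos 1: G -> fault, frames (G)
pos 2: F -> fault, frames (G F)
pos 3: P -> fault, frames (G F P)
pos 4: F -> hit
pos 5: P -> hit
pos 6: B -> fault, frames (G F P B)
pos 7: H -> fault, frames (G F P B H)
pos 8: C -> fault, evict G, frames (F P B H C)
pos 9: G -> fault, evict F, frames (P B H C G)
At position 9, page F is evicted.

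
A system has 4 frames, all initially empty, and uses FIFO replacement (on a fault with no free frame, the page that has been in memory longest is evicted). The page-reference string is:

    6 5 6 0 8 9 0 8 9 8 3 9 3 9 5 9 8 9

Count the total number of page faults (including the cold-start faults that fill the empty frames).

7

6: fault, frames (6)
5: fault, frames (6 5)
6: hit
0: fault, frames (6 5 0)
8: fault, frames (6 5 0 8)
9: fault, evict 6, frames (5 0 8 9)
0: hit
8: hit
9: hit
8: hit
3: fault, evict 5, frames (0 8 9 3)
9: hit
3: hit
9: hit
5: fault, evict 0, frames (8 9 3 5)
9: hit
8: hit
9: hit
Page faults: 7.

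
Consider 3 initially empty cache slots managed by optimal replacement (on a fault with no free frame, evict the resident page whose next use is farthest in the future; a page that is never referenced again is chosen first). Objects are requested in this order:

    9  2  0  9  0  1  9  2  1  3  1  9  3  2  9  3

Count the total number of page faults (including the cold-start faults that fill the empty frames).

6

9: miss, frames [9]
2: miss, frames [9, 2]
0: miss, frames [9, 2, 0]
9: hit
0: hit
1: miss, evict 0, frames [9, 2, 1]
9: hit
2: hit
1: hit
3: miss, evict 2, frames [9, 1, 3]
1: hit
9: hit
3: hit
2: miss, evict 1, frames [9, 3, 2]
9: hit
3: hit
Page faults: 6.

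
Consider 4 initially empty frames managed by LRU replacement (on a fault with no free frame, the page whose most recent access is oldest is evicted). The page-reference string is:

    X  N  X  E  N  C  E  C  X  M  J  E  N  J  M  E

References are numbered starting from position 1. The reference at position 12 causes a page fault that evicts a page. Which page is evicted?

C

pos 1: X -> fault, frames [X]
pos 2: N -> fault, frames [X, N]
pos 3: X -> hit
pos 4: E -> fault, frames [N, X, E]
pos 5: N -> hit
pos 6: C -> fault, frames [X, E, N, C]
pos 7: E -> hit
pos 8: C -> hit
pos 9: X -> hit
pos 10: M -> fault, evict N, frames [E, C, X, M]
pos 11: J -> fault, evict E, frames [C, X, M, J]
pos 12: E -> fault, evict C, frames [X, M, J, E]
At position 12, page C is evicted.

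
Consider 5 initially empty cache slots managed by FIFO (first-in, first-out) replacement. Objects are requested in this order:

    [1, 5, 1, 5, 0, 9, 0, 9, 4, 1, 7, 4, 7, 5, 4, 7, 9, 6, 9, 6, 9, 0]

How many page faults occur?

1 -> fault, frames [1]
5 -> fault, frames [1, 5]
1 -> hit
5 -> hit
0 -> fault, frames [1, 5, 0]
9 -> fault, frames [1, 5, 0, 9]
0 -> hit
9 -> hit
4 -> fault, frames [1, 5, 0, 9, 4]
1 -> hit
7 -> fault, evict 1, frames [5, 0, 9, 4, 7]
4 -> hit
7 -> hit
5 -> hit
4 -> hit
7 -> hit
9 -> hit
6 -> fault, evict 5, frames [0, 9, 4, 7, 6]
9 -> hit
6 -> hit
9 -> hit
0 -> hit
Page faults: 7.

7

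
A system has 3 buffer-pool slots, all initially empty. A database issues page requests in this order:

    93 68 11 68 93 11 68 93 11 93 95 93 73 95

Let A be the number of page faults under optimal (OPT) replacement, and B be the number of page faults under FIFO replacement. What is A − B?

Under OPT: F F F . . . . . . . F . F . → 5 faults.
Under FIFO: F F F . . . . . . . F F F . → 6 faults.
A − B = 5 − 6 = -1.

-1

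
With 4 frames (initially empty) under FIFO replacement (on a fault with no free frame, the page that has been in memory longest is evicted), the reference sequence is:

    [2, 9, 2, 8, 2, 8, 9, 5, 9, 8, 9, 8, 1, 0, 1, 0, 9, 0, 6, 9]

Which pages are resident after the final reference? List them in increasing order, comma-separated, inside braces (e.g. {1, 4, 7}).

2 -> miss, frames (2)
9 -> miss, frames (2 9)
2 -> hit
8 -> miss, frames (2 9 8)
2 -> hit
8 -> hit
9 -> hit
5 -> miss, frames (2 9 8 5)
9 -> hit
8 -> hit
9 -> hit
8 -> hit
1 -> miss, evict 2, frames (9 8 5 1)
0 -> miss, evict 9, frames (8 5 1 0)
1 -> hit
0 -> hit
9 -> miss, evict 8, frames (5 1 0 9)
0 -> hit
6 -> miss, evict 5, frames (1 0 9 6)
9 -> hit

{0, 1, 6, 9}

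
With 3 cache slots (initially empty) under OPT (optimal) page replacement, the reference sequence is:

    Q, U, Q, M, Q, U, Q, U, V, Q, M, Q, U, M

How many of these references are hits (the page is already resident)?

9

Q -> miss, frames (Q)
U -> miss, frames (Q U)
Q -> hit
M -> miss, frames (Q U M)
Q -> hit
U -> hit
Q -> hit
U -> hit
V -> miss, evict U, frames (Q M V)
Q -> hit
M -> hit
Q -> hit
U -> miss, evict V, frames (Q M U)
M -> hit
Hits: 9.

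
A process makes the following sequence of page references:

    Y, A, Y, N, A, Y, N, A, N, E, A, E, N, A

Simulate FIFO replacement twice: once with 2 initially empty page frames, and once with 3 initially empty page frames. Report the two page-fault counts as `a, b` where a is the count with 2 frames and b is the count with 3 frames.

9, 4

2 frames: F F . F . F . F F F F . F . → 9 faults.
3 frames: F F . F . . . . . F . . . . → 4 faults.
4 < 9: adding a frame reduced faults, as is typical.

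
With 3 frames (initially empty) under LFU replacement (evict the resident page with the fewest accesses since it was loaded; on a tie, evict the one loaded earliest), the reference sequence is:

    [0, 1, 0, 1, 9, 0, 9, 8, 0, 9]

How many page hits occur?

6

0: fault, frames [0]
1: fault, frames [0, 1]
0: hit
1: hit
9: fault, frames [0, 1, 9]
0: hit
9: hit
8: fault, evict 1, frames [0, 9, 8]
0: hit
9: hit
Hits: 6.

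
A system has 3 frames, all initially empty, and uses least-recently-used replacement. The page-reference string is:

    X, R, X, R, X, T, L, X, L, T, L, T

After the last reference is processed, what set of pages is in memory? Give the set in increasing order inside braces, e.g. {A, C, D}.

{L, T, X}

X: miss, frames {X}
R: miss, frames {X,R}
X: hit
R: hit
X: hit
T: miss, frames {R,X,T}
L: miss, evict R, frames {X,T,L}
X: hit
L: hit
T: hit
L: hit
T: hit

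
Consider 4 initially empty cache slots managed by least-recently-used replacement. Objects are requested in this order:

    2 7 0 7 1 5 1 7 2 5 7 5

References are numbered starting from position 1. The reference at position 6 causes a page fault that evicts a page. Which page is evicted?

pos 1: 2 -> miss, frames (2)
pos 2: 7 -> miss, frames (2 7)
pos 3: 0 -> miss, frames (2 7 0)
pos 4: 7 -> hit
pos 5: 1 -> miss, frames (2 0 7 1)
pos 6: 5 -> miss, evict 2, frames (0 7 1 5)
At position 6, page 2 is evicted.

2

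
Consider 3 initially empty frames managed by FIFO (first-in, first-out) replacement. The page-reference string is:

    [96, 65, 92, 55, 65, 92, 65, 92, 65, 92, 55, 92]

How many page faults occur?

4

96 → fault, frames (96)
65 → fault, frames (96 65)
92 → fault, frames (96 65 92)
55 → fault, evict 96, frames (65 92 55)
65 → hit
92 → hit
65 → hit
92 → hit
65 → hit
92 → hit
55 → hit
92 → hit
Page faults: 4.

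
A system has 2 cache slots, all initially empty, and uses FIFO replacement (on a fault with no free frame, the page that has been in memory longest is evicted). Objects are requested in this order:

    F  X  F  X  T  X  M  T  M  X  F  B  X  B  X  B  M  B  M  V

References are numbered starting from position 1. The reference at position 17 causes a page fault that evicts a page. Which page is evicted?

pos 1: F -> fault, frames [F]
pos 2: X -> fault, frames [F, X]
pos 3: F -> hit
pos 4: X -> hit
pos 5: T -> fault, evict F, frames [X, T]
pos 6: X -> hit
pos 7: M -> fault, evict X, frames [T, M]
pos 8: T -> hit
pos 9: M -> hit
pos 10: X -> fault, evict T, frames [M, X]
pos 11: F -> fault, evict M, frames [X, F]
pos 12: B -> fault, evict X, frames [F, B]
pos 13: X -> fault, evict F, frames [B, X]
pos 14: B -> hit
pos 15: X -> hit
pos 16: B -> hit
pos 17: M -> fault, evict B, frames [X, M]
At position 17, page B is evicted.

B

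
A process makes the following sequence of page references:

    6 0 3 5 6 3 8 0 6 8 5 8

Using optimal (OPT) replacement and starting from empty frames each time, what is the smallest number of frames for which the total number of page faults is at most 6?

4

f=1: 12 faults
f=2: 9 faults
f=3: 7 faults
f=4: 5 faults
f=5: 5 faults
Smallest f with faults ≤ 6 is 4.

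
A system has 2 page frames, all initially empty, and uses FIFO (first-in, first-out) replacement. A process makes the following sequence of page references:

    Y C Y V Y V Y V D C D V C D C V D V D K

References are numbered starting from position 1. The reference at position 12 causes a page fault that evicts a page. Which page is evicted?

pos 1: Y → miss, frames {Y}
pos 2: C → miss, frames {Y,C}
pos 3: Y → hit
pos 4: V → miss, evict Y, frames {C,V}
pos 5: Y → miss, evict C, frames {V,Y}
pos 6: V → hit
pos 7: Y → hit
pos 8: V → hit
pos 9: D → miss, evict V, frames {Y,D}
pos 10: C → miss, evict Y, frames {D,C}
pos 11: D → hit
pos 12: V → miss, evict D, frames {C,V}
At position 12, page D is evicted.

D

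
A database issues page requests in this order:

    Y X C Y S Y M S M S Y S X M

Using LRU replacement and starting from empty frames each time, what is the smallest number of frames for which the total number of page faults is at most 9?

f=1: 14 faults
f=2: 10 faults
f=3: 7 faults
f=4: 6 faults
f=5: 5 faults
Smallest f with faults ≤ 9 is 3.

3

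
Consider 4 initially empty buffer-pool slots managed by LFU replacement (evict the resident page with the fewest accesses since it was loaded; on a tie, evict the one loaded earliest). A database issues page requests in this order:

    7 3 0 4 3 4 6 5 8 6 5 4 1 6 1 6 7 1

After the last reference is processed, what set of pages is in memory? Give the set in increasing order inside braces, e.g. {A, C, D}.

7: fault, frames {7}
3: fault, frames {7,3}
0: fault, frames {7,3,0}
4: fault, frames {7,3,0,4}
3: hit
4: hit
6: fault, evict 7, frames {3,0,4,6}
5: fault, evict 0, frames {3,4,6,5}
8: fault, evict 6, frames {3,4,5,8}
6: fault, evict 5, frames {3,4,8,6}
5: fault, evict 8, frames {3,4,6,5}
4: hit
1: fault, evict 6, frames {3,4,5,1}
6: fault, evict 5, frames {3,4,1,6}
1: hit
6: hit
7: fault, evict 3, frames {4,1,6,7}
1: hit

{1, 4, 6, 7}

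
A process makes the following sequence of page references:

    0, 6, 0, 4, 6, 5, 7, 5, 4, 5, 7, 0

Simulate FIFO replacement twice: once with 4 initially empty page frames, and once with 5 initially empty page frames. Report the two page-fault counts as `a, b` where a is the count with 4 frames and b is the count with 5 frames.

4 frames: F F . F . F F . . . . F → 6 faults.
5 frames: F F . F . F F . . . . . → 5 faults.
5 < 6: adding a frame reduced faults, as is typical.

6, 5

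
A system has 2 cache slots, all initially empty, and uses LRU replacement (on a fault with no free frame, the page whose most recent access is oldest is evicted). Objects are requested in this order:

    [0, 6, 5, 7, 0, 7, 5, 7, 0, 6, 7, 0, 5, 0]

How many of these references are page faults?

11

0 → miss, frames [0]
6 → miss, frames [0, 6]
5 → miss, evict 0, frames [6, 5]
7 → miss, evict 6, frames [5, 7]
0 → miss, evict 5, frames [7, 0]
7 → hit
5 → miss, evict 0, frames [7, 5]
7 → hit
0 → miss, evict 5, frames [7, 0]
6 → miss, evict 7, frames [0, 6]
7 → miss, evict 0, frames [6, 7]
0 → miss, evict 6, frames [7, 0]
5 → miss, evict 7, frames [0, 5]
0 → hit
Page faults: 11.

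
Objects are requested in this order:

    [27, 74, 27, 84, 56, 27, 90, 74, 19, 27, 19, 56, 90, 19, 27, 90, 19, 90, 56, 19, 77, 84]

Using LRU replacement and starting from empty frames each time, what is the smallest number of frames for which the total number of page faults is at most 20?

2

f=1: 22 faults
f=2: 19 faults
f=3: 14 faults
f=4: 11 faults
f=5: 8 faults
f=6: 8 faults
f=7: 7 faults
Smallest f with faults ≤ 20 is 2.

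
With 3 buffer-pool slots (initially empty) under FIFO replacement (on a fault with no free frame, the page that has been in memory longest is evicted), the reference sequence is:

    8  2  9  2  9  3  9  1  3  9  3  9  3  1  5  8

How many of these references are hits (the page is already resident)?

9

8: miss, frames {8}
2: miss, frames {8,2}
9: miss, frames {8,2,9}
2: hit
9: hit
3: miss, evict 8, frames {2,9,3}
9: hit
1: miss, evict 2, frames {9,3,1}
3: hit
9: hit
3: hit
9: hit
3: hit
1: hit
5: miss, evict 9, frames {3,1,5}
8: miss, evict 3, frames {1,5,8}
Hits: 9.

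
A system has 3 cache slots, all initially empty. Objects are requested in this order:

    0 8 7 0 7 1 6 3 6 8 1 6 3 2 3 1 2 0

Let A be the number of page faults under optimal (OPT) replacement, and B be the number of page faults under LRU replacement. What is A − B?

-3

Under OPT: F F F . . F F F . . F . . F . . . F → 9 faults.
Under LRU: F F F . . F F F . F F . F F . F . F → 12 faults.
A − B = 9 − 12 = -3.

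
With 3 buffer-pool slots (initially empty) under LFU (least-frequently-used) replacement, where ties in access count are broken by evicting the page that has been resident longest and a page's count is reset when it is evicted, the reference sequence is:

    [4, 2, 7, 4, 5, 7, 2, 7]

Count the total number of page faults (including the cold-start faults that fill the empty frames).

5

4: fault, frames {4}
2: fault, frames {4,2}
7: fault, frames {4,2,7}
4: hit
5: fault, evict 2, frames {4,7,5}
7: hit
2: fault, evict 5, frames {4,7,2}
7: hit
Page faults: 5.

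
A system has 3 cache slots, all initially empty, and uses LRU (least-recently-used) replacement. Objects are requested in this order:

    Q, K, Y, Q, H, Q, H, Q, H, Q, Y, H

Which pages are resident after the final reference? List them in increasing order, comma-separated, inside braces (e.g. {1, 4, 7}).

Q -> miss, frames {Q}
K -> miss, frames {Q,K}
Y -> miss, frames {Q,K,Y}
Q -> hit
H -> miss, evict K, frames {Y,Q,H}
Q -> hit
H -> hit
Q -> hit
H -> hit
Q -> hit
Y -> hit
H -> hit

{H, Q, Y}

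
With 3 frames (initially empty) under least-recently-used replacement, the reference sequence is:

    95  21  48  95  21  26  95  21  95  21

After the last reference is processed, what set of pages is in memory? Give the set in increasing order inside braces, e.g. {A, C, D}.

{21, 26, 95}

95 → miss, frames {95}
21 → miss, frames {95,21}
48 → miss, frames {95,21,48}
95 → hit
21 → hit
26 → miss, evict 48, frames {95,21,26}
95 → hit
21 → hit
95 → hit
21 → hit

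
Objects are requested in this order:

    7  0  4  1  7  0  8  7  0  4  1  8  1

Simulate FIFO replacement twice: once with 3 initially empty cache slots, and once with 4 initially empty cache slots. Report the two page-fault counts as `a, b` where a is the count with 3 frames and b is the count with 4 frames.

3 frames: F F F F F F F . . F F . . → 9 faults.
4 frames: F F F F . . F F F F F F . → 10 faults.
10 > 9: adding a frame increased faults — Belady's anomaly.

9, 10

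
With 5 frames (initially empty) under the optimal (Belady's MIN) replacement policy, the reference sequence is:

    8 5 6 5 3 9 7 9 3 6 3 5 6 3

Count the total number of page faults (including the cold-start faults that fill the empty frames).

6

8 -> fault, frames {8}
5 -> fault, frames {8,5}
6 -> fault, frames {8,5,6}
5 -> hit
3 -> fault, frames {8,5,6,3}
9 -> fault, frames {8,5,6,3,9}
7 -> fault, evict 8, frames {5,6,3,9,7}
9 -> hit
3 -> hit
6 -> hit
3 -> hit
5 -> hit
6 -> hit
3 -> hit
Page faults: 6.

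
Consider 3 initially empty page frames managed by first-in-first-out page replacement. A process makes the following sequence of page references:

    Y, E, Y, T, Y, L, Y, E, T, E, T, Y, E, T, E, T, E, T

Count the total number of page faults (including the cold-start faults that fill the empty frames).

7

Y → fault, frames {Y}
E → fault, frames {Y,E}
Y → hit
T → fault, frames {Y,E,T}
Y → hit
L → fault, evict Y, frames {E,T,L}
Y → fault, evict E, frames {T,L,Y}
E → fault, evict T, frames {L,Y,E}
T → fault, evict L, frames {Y,E,T}
E → hit
T → hit
Y → hit
E → hit
T → hit
E → hit
T → hit
E → hit
T → hit
Page faults: 7.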